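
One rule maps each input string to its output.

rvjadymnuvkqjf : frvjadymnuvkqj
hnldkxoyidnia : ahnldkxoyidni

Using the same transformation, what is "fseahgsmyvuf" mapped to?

ffseahgsmyvu

Looking at the pairs, the operation is to move the last character to the front.
On "fseahgsmyvuf" that produces "ffseahgsmyvu".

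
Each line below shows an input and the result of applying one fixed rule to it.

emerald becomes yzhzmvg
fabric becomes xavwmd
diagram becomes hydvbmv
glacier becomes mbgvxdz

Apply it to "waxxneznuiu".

What's happening: shift every letter 5 places backward in the alphabet (wrapping around), then move the last character to the front.
"waxxneznuiu" → "rvssizuipdp" → "prvssizuipd".
(Check on "fabric": → "avwmdx" → "xavwmd" ✓)

prvssizuipd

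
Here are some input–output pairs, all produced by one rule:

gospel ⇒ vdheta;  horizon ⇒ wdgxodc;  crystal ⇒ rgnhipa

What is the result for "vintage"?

kxcipvt

Looking at the pairs, the operation is to shift every letter 11 places backward in the alphabet (wrapping around).
"vintage" → "kxcipvt".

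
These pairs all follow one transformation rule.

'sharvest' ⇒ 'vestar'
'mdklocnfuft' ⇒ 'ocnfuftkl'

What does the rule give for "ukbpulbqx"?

ulbqxbp

The transformation: delete the first 2 characters, then move the first 2 characters to the end (rotate left by 2).
"ukbpulbqx" → "bpulbqx" → "ulbqxbp".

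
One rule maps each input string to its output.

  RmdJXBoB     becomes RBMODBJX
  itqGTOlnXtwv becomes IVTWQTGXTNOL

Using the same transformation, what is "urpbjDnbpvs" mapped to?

Each output is the input with this applied: take characters alternately from the front and the back (1st, last, 2nd, 2nd-last, ...), then convert every letter to uppercase.
"urpbjDnbpvs" → "usrvppbbjnD" → "USRVPPBBJND".

USRVPPBBJND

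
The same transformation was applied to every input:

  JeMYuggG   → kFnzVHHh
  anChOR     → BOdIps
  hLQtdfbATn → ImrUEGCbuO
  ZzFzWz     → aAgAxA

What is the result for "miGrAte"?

NJhSbUF

Looking at the pairs, the operation is to shift every letter 1 place forward in the alphabet (wrapping around), then flip the case of every letter.
Starting from "miGrAte": after the first operation, "njHsBuf"; after the second, "NJhSbUF".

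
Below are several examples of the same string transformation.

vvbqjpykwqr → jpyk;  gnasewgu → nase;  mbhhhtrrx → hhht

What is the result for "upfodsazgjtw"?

sazg

In each case the input is transformed by: move the last 3 characters to the front (rotate right by 3), then keep only the last 4 characters.
Starting from "upfodsazgjtw": after the first operation, "jtwupfodsazg"; after the second, "sazg".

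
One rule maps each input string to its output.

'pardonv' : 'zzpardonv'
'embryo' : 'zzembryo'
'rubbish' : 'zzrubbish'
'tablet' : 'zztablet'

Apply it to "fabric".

The pattern: prepend "zz".
Doing the same to "fabric": "zzfabric".

zzfabric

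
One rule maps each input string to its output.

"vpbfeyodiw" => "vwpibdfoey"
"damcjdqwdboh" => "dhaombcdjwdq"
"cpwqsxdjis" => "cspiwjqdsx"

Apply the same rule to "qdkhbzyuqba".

qadbkqhubyz

Each output is the input with this applied: take characters alternately from the front and the back (1st, last, 2nd, 2nd-last, ...).
"qdkhbzyuqba" → "qadbkqhubyz".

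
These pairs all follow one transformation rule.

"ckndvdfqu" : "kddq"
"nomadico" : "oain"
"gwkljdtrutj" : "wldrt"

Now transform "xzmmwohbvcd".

Looking at the pairs, the operation is to swap the first and last characters, then keep every other character starting from the second (positions 2nd, 4th, 6th, ...).
So "xzmmwohbvcd" becomes "zmobc".

zmobc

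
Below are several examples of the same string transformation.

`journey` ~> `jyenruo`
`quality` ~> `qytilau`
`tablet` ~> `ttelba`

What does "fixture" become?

ferutxi

In each case the input is transformed by: reverse the string, then move the last character to the front.
Applying that to "fixture" gives "ferutxi".
(Check on "tablet": → "telbat" → "ttelba" ✓)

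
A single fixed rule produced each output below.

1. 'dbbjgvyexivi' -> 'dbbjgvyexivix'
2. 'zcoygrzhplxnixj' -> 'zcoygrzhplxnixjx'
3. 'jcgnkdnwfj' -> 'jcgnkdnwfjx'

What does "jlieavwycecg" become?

jlieavwycecgx

The pattern: append "x".
Doing the same to "jlieavwycecg": "jlieavwycecgx".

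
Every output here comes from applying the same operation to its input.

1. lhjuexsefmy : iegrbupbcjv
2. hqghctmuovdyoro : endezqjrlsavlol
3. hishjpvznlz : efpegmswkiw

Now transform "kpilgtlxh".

hmfidqiue

What's happening: shift every letter 3 places backward in the alphabet (wrapping around).
"kpilgtlxh" → "hmfidqiue".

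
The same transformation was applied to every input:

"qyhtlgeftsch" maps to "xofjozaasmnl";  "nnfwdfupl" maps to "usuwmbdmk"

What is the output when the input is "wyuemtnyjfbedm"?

dtfkbllitmaquf

What's happening: shift every letter 7 places forward in the alphabet (wrapping around), then take characters alternately from the front and the back (1st, last, 2nd, 2nd-last, ...).
Starting from "wyuemtnyjfbedm": after the first operation, "dfbltaufqmilkt"; after the second, "dtfkbllitmaquf".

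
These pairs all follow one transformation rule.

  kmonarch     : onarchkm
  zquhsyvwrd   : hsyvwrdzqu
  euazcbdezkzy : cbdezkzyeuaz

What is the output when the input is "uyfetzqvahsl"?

tzqvahsluyfe

The pattern: swap the front and back halves of the string, then move the last 2 characters to the front (rotate right by 2).
Working it through for "uyfetzqvahsl": intermediate "qvahsluyfetz", final "tzqvahsluyfe".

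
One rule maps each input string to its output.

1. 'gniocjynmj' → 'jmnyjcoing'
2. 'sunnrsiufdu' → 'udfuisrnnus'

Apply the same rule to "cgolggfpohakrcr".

rcrkahopfgglogc

Each output is the input with this applied: reverse the string.
On "cgolggfpohakrcr" that produces "rcrkahopfgglogc".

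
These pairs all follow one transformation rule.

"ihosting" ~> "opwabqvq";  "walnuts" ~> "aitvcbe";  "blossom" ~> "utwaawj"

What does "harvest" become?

bizdmap

Rule — shift every letter 8 places forward in the alphabet (wrapping around), then swap the first and last characters.
Applying both steps to "harvest": "pizdmab", then "bizdmap".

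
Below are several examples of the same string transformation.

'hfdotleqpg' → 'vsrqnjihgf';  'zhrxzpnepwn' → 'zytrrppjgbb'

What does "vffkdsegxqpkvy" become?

The rule is to shift every letter 2 places forward in the alphabet (wrapping around), then sort the characters into reverse alphabetical order.
Applying both steps to "vffkdsegxqpkvy": "xhhmfugizsrmxa", then "zxxusrmmihhgfa".

zxxusrmmihhgfa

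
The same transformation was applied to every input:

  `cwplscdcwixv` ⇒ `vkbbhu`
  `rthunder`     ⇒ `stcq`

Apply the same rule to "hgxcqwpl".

fbvk

Rule — shift every letter 1 place backward in the alphabet (wrapping around), then keep every other character starting from the second (positions 2nd, 4th, 6th, ...).
Applying that to "hgxcqwpl" gives "fbvk".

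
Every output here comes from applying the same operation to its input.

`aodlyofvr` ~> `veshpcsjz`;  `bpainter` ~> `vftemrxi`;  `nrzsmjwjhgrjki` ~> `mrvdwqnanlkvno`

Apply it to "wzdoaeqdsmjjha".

Each output is the input with this applied: shift every letter 4 places forward in the alphabet (wrapping around), then move the last character to the front.
"wzdoaeqdsmjjha" → "adhseiuhwqnnle" → "eadhseiuhwqnnl".
(Check on "bpainter": → "ftemrxiv" → "vftemrxi" ✓)

eadhseiuhwqnnl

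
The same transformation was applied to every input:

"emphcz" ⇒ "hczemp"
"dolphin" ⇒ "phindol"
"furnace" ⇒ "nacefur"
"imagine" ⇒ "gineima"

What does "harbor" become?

borhar

What's happening: move the first 3 characters to the end (rotate left by 3).
So "harbor" becomes "borhar".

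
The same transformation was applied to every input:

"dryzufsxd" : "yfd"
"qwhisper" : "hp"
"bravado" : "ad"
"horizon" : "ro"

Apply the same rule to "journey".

ue

The transformation: keep one character in every 3, starting at position 3 (positions 3rd, 6th, 9th, ...).
Doing the same to "journey": "ue".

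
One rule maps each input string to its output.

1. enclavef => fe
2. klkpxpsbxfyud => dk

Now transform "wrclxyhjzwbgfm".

Rule — move the last character to the front, then keep only the first 2 characters.
Working it through for "wrclxyhjzwbgfm": intermediate "mwrclxyhjzwbgf", final "mw".

mw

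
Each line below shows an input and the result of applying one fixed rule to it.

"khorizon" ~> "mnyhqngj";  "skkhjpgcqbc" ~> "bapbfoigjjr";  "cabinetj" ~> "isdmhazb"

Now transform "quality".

In each case the input is transformed by: reverse the string, then shift every letter 1 place backward in the alphabet (wrapping around).
Applying both steps to "quality": "ytilauq", then "xshkztp".

xshkztp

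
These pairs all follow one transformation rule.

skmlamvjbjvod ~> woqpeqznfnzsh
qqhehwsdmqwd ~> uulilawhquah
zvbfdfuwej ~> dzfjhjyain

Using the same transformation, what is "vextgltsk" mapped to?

zibxkpxwo

Looking at the pairs, the operation is to shift every letter 4 places forward in the alphabet (wrapping around).
Doing the same to "vextgltsk": "zibxkpxwo".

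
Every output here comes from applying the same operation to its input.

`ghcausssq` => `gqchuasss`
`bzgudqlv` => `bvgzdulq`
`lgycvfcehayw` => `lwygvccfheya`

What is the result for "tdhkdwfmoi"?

Looking at the pairs, the operation is to move the last character to the front, then swap each adjacent pair of characters (1↔2, 3↔4, ...).
"tdhkdwfmoi" → "itdhkdwfmo" → "tihddkfwom".

tihddkfwom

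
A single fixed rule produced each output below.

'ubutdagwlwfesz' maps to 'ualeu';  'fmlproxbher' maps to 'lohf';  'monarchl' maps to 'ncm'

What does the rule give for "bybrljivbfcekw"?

Looking at the pairs, the operation is to move the first character to the end, then keep one character in every 3, starting at position 2 (positions 2nd, 5th, 8th, ...).
Working it through for "bybrljivbfcekw": intermediate "ybrljivbfcekwb", final "bjbeb".

bjbeb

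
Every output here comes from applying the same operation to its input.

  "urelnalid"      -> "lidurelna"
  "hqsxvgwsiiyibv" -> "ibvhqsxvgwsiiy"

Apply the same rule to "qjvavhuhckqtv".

The rule is to move the last 3 characters to the front (rotate right by 3).
"qjvavhuhckqtv" → "qtvqjvavhuhck".

qtvqjvavhuhck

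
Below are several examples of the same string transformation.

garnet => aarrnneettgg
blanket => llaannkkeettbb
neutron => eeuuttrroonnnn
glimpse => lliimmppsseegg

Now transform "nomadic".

In each case the input is transformed by: double every character, then move the first 2 characters to the end (rotate left by 2).
Applying both steps to "nomadic": "nnoommaaddiicc", then "oommaaddiiccnn".
(Check on "garnet": → "ggaarrnneett" → "aarrnneettgg" ✓)

oommaaddiiccnn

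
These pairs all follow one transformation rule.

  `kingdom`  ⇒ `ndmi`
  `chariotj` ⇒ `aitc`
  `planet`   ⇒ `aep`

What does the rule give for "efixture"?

Looking at the pairs, the operation is to move the first 2 characters to the end (rotate left by 2), then keep every other character starting from the first (positions 1st, 3rd, 5th, ...).
Working it through for "efixture": intermediate "ixtureef", final "itre".

itre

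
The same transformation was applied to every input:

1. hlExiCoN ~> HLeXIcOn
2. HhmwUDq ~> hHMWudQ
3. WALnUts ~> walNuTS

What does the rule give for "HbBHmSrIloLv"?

Rule — flip the case of every letter.
So "HbBHmSrIloLv" becomes "hBbhMsRiLOlV".

hBbhMsRiLOlV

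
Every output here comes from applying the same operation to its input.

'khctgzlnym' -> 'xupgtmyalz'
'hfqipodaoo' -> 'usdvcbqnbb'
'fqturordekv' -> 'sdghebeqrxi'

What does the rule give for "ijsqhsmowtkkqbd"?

Looking at the pairs, the operation is to shift every letter 13 places forward in the alphabet (wrapping around) — i.e. ROT13.
Doing the same to "ijsqhsmowtkkqbd": "vwfdufzbjgxxdoq".

vwfdufzbjgxxdoq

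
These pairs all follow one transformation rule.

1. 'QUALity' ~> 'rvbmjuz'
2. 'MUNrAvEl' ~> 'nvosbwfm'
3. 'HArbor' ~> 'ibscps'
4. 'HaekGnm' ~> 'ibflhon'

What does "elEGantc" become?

Looking at the pairs, the operation is to shift every letter 1 place forward in the alphabet (wrapping around), then convert every letter to lowercase.
"elEGantc" → "fmFHboud" → "fmfhboud".

fmfhboud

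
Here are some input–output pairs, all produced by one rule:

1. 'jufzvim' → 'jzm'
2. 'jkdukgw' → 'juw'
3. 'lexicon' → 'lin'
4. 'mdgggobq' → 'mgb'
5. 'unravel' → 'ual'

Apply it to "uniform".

ufm

In each case the input is transformed by: keep one character in every 3, starting at position 1 (positions 1st, 4th, 7th, ...).
So "uniform" becomes "ufm".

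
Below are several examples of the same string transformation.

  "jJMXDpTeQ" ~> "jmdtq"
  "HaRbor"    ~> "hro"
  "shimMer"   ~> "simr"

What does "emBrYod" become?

Looking at the pairs, the operation is to keep every other character starting from the first (positions 1st, 3rd, 5th, ...), then convert every letter to lowercase.
Working it through for "emBrYod": intermediate "eBYd", final "ebyd".

ebyd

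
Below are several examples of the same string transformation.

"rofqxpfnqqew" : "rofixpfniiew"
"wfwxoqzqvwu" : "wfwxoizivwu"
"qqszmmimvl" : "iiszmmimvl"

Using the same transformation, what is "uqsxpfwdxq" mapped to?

In each case the input is transformed by: replace every "q" with "i".
So "uqsxpfwdxq" becomes "uisxpfwdxi".

uisxpfwdxi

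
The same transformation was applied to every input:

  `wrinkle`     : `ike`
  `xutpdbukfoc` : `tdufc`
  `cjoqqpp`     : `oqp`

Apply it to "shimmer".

What's happening: delete the first character, then keep every other character starting from the second (positions 2nd, 4th, 6th, ...).
Applying both steps to "shimmer": "himmer", then "imr".

imr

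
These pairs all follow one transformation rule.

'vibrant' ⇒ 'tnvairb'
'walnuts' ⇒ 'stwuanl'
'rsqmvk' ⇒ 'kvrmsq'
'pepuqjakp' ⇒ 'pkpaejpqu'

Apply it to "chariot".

Looking at the pairs, the operation is to move the last character to the front, then take characters alternately from the front and the back (1st, last, 2nd, 2nd-last, ...).
Working it through for "chariot": intermediate "tchario", final "tocihra".

tocihra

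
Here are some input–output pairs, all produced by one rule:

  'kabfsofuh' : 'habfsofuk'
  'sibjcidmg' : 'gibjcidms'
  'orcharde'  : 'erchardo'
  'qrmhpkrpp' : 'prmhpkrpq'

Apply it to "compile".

eompilc

Rule — swap the first and last characters.
Doing the same to "compile": "eompilc".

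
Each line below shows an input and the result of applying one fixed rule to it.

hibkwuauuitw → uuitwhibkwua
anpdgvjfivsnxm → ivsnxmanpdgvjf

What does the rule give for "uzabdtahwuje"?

What's happening: swap the front and back halves of the string, then move the first character to the end.
"uzabdtahwuje" → "ahwujeuzabdt" → "hwujeuzabdta".
(Check on "anpdgvjfivsnxm": → "fivsnxmanpdgvj" → "ivsnxmanpdgvjf" ✓)

hwujeuzabdta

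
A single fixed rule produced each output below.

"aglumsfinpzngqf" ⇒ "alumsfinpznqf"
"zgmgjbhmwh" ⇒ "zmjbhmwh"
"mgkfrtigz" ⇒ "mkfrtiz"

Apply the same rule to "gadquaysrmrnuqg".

adquaysrmrnuq

Looking at the pairs, the operation is to remove every "g".
On "gadquaysrmrnuqg" that produces "adquaysrmrnuq".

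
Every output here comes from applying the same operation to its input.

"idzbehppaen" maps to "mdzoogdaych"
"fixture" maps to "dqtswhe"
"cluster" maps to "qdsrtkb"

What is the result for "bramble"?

dkalzqa

The pattern: reverse the string, then shift every letter 1 place backward in the alphabet (wrapping around).
Applying both steps to "bramble": "elbmarb", then "dkalzqa".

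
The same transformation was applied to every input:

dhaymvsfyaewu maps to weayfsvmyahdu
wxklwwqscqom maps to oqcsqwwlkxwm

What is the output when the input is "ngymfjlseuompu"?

pmouesljfmygnu

Rule — move the last character to the front, then reverse the string.
Working it through for "ngymfjlseuompu": intermediate "ungymfjlseuomp", final "pmouesljfmygnu".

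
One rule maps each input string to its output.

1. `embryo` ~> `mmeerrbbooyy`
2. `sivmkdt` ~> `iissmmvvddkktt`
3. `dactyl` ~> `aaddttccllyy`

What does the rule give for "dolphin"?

ooddpplliihhnn

Looking at the pairs, the operation is to swap each adjacent pair of characters (1↔2, 3↔4, ...), then double every character.
For "dolphin", step one produces "odplihn"; step two turns that into "ooddpplliihhnn".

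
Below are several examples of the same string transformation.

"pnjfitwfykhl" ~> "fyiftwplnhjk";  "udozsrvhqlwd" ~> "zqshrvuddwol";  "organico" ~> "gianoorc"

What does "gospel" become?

espglo

In each case the input is transformed by: take characters alternately from the front and the back (1st, last, 2nd, 2nd-last, ...), then swap the front and back halves of the string.
For "gospel", step one produces "gloesp"; step two turns that into "espglo".
(Check on "pnjfitwfykhl": → "plnhjkfyiftw" → "fyiftwplnhjk" ✓)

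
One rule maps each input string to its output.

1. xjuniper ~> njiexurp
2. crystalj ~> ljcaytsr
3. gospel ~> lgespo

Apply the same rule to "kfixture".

The rule is to sort the characters into reverse alphabetical order, then swap the front and back halves of the string.
Applying that to "kfixture" gives "kifexutr".
(Check on "gospel": → "spolge" → "lgespo" ✓)

kifexutr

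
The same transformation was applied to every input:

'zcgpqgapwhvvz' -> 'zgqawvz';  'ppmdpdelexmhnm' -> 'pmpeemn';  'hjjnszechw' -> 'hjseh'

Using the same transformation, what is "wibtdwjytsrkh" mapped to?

wbdjtrh

What's happening: keep every other character starting from the first (positions 1st, 3rd, 5th, ...).
Applying that to "wibtdwjytsrkh" gives "wbdjtrh".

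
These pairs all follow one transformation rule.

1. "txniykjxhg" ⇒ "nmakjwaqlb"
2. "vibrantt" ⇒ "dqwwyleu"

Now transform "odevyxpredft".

suhgiwrghyba

The transformation: shift every letter 3 places forward in the alphabet (wrapping around), then swap the front and back halves of the string.
On "odevyxpredft" that produces "suhgiwrghyba".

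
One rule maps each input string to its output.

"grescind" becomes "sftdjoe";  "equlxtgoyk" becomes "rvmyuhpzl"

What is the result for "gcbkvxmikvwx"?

The rule is to delete the first character, then shift every letter 1 place forward in the alphabet (wrapping around).
For "gcbkvxmikvwx", step one produces "cbkvxmikvwx"; step two turns that into "dclwynjlwxy".

dclwynjlwxy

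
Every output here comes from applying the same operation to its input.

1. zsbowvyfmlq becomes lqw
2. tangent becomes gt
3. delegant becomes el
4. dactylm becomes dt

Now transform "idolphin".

in

The pattern: sort the characters into alphabetical order, then keep one character in every 3, starting at position 3 (positions 3rd, 6th, 9th, ...).
For "idolphin", step one produces "dhiilnop"; step two turns that into "in".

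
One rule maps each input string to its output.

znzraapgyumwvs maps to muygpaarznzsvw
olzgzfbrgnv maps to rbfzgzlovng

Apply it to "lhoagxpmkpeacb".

Rule — move the last 3 characters to the front (rotate right by 3), then reverse the string.
On "lhoagxpmkpeacb": the first step gives "acblhoagxpmkpe", and the second then gives "epkmpxgaohlbca".

epkmpxgaohlbca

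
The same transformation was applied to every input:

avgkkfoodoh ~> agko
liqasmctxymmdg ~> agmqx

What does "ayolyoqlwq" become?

aoqy

The pattern: sort the characters into alphabetical order, then keep one character in every 3, starting at position 1 (positions 1st, 4th, 7th, ...).
Applying that to "ayolyoqlwq" gives "aoqy".
(Check on "liqasmctxymmdg": → "acdgilmmmqstxy" → "agmqx" ✓)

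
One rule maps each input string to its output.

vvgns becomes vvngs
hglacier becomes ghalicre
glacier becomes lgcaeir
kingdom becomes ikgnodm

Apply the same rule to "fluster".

The transformation: swap each adjacent pair of characters (1↔2, 3↔4, ...).
Doing the same to "fluster": "lfsuetr".

lfsuetr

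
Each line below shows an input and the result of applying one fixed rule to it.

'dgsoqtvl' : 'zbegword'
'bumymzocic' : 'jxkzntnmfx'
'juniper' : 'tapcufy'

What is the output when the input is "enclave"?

wlgppyn

Rule — move the first 3 characters to the end (rotate left by 3), then shift every letter 11 places forward in the alphabet (wrapping around).
On "enclave": the first step gives "laveenc", and the second then gives "wlgppyn".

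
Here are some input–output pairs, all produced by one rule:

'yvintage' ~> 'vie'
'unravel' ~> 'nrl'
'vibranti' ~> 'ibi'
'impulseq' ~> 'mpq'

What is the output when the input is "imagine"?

mae

The transformation: swap each adjacent pair of characters (1↔2, 3↔4, ...), then keep one character in every 3, starting at position 1 (positions 1st, 4th, 7th, ...).
On "imagine" that produces "mae".
(Check on "yvintage": → "vyniateg" → "vie" ✓)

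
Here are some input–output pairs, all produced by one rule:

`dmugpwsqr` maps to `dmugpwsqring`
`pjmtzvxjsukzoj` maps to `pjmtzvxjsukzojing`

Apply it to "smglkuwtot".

smglkuwtoting

In each case the input is transformed by: append "ing".
Applying that to "smglkuwtot" gives "smglkuwtoting".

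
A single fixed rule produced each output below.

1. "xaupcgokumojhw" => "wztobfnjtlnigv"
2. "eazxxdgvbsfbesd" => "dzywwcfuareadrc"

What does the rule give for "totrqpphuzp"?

snsqpoogtyo

What's happening: shift every letter 1 place backward in the alphabet (wrapping around).
Doing the same to "totrqpphuzp": "snsqpoogtyo".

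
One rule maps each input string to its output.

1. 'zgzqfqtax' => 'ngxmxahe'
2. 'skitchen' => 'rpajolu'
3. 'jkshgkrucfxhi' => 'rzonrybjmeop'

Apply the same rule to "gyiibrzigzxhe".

fppiygpngeol

Each output is the input with this applied: delete the first character, then shift every letter 7 places forward in the alphabet (wrapping around).
Starting from "gyiibrzigzxhe": after the first operation, "yiibrzigzxhe"; after the second, "fppiygpngeol".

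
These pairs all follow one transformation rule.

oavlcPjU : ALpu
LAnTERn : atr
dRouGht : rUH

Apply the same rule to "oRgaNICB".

rAib

What's happening: flip the case of every letter, then keep every other character starting from the second (positions 2nd, 4th, 6th, ...).
"oRgaNICB" → "OrGAnicb" → "rAib".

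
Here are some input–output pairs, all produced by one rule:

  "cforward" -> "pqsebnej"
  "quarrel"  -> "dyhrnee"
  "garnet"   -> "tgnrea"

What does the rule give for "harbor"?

Each output is the input with this applied: take characters alternately from the front and the back (1st, last, 2nd, 2nd-last, ...), then shift every letter 13 places forward in the alphabet (wrapping around) — i.e. ROT13.
For "harbor", step one produces "hraorb"; step two turns that into "uenbeo".
(Check on "quarrel": → "qluearr" → "dyhrnee" ✓)

uenbeo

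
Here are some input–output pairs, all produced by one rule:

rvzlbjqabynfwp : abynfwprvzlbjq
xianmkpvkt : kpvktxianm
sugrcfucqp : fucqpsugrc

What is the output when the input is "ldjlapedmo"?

In each case the input is transformed by: swap the front and back halves of the string.
For "ldjlapedmo" the result is "pedmoldjla".

pedmoldjla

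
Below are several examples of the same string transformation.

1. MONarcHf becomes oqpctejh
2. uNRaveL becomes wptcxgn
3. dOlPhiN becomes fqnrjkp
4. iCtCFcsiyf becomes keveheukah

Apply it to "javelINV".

lcxgnkpx

Rule — shift every letter 2 places forward in the alphabet (wrapping around), then convert every letter to lowercase.
Applying that to "javelINV" gives "lcxgnkpx".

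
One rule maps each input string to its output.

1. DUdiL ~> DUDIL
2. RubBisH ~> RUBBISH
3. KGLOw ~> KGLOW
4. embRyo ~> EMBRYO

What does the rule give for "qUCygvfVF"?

QUCYGVFVF

What's happening: convert every letter to uppercase.
"qUCygvfVF" → "QUCYGVFVF".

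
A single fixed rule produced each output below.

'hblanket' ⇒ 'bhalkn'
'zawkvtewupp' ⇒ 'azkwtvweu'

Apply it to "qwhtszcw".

In each case the input is transformed by: delete the last 2 characters, then swap each adjacent pair of characters (1↔2, 3↔4, ...).
Applying both steps to "qwhtszcw": "qwhtsz", then "wqthzs".
(Check on "zawkvtewupp": → "zawkvtewu" → "azkwtvweu" ✓)

wqthzs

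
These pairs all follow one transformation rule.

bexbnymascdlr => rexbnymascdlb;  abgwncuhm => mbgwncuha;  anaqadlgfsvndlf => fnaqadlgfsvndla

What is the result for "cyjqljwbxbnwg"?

gyjqljwbxbnwc

The rule is to swap the first and last characters.
For "cyjqljwbxbnwg" the result is "gyjqljwbxbnwc".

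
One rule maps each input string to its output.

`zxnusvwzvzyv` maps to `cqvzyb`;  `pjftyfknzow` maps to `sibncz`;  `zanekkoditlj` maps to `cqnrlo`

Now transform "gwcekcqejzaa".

jfntmd

The transformation: shift every letter 3 places forward in the alphabet (wrapping around), then keep every other character starting from the first (positions 1st, 3rd, 5th, ...).
On "gwcekcqejzaa" that produces "jfntmd".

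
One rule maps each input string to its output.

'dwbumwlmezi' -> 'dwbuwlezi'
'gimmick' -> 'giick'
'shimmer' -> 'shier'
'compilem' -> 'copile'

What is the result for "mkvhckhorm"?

kvhckhor

The rule is to remove every "m".
So "mkvhckhorm" becomes "kvhckhor".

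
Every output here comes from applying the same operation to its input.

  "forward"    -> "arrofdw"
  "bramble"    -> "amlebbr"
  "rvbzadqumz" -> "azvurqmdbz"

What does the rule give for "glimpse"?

Each output is the input with this applied: sort the characters into reverse alphabetical order, then swap the first and last characters.
On "glimpse" that produces "epmligs".

epmligs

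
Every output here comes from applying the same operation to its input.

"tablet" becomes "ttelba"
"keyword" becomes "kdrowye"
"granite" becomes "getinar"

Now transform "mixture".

In each case the input is transformed by: reverse the string, then move the last character to the front.
Working it through for "mixture": intermediate "erutxim", final "merutxi".

merutxi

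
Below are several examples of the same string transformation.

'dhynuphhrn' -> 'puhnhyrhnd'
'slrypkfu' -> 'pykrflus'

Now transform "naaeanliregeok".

Each output is the input with this applied: take characters alternately from the front and the back (1st, last, 2nd, 2nd-last, ...), then reverse the string.
"naaeanliregeok" → "nkaoaeegaenrli" → "ilrneageeaoakn".
(Check on "slrypkfu": → "sulfrkyp" → "pykrflus" ✓)

ilrneageeaoakn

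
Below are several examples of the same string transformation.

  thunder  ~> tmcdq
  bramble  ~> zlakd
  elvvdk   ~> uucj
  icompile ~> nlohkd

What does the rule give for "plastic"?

Each output is the input with this applied: shift every letter 1 place backward in the alphabet (wrapping around), then delete the first 2 characters.
For "plastic", step one produces "okzrshb"; step two turns that into "zrshb".

zrshb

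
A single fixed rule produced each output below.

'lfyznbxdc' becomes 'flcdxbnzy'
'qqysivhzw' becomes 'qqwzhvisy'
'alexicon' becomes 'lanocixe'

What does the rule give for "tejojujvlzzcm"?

In each case the input is transformed by: reverse the string, then move the last 2 characters to the front (rotate right by 2).
"tejojujvlzzcm" → "mczzlvjujojet" → "etmczzlvjujoj".

etmczzlvjujoj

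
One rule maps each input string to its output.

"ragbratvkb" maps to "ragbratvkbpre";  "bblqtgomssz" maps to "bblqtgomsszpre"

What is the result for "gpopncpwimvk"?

Each output is the input with this applied: append "pre".
So "gpopncpwimvk" becomes "gpopncpwimvkpre".

gpopncpwimvkpre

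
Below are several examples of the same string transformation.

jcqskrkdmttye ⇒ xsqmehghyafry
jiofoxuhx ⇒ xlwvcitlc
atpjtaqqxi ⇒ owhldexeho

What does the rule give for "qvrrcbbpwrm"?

Looking at the pairs, the operation is to take characters alternately from the front and the back (1st, last, 2nd, 2nd-last, ...), then shift every letter 12 places backward in the alphabet (wrapping around).
Working it through for "qvrrcbbpwrm": intermediate "qmvrrwrpcbb", final "eajffkfdqpp".
(Check on "jcqskrkdmttye": → "jecyqtstkmrdk" → "xsqmehghyafry" ✓)

eajffkfdqpp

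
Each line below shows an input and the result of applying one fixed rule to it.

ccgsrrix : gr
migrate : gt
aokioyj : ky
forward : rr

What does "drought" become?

oh

Looking at the pairs, the operation is to keep one character in every 3, starting at position 3 (positions 3rd, 6th, 9th, ...).
For "drought" the result is "oh".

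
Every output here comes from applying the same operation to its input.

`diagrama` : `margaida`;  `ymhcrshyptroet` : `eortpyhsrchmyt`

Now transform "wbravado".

The transformation: reverse the string, then move the first character to the end.
Applying both steps to "wbravado": "odavarbw", then "davarbwo".

davarbwo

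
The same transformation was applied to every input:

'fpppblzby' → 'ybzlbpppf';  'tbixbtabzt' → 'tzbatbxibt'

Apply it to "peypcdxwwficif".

The transformation: reverse the string.
On "peypcdxwwficif" that produces "ficifwwxdcpyep".

ficifwwxdcpyep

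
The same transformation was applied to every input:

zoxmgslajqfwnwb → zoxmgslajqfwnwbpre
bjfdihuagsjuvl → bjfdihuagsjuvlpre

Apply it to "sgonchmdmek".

sgonchmdmekpre

The pattern: append "pre".
For "sgonchmdmek" the result is "sgonchmdmekpre".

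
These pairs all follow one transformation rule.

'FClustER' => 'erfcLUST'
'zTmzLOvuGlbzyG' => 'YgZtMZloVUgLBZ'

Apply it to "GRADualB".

LbgradUA

The pattern: flip the case of every letter, then move the last 2 characters to the front (rotate right by 2).
Starting from "GRADualB": after the first operation, "gradUALb"; after the second, "LbgradUA".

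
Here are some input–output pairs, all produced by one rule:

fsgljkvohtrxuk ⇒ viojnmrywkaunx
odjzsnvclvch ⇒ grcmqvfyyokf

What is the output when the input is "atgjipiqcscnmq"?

The rule is to shift every letter 3 places forward in the alphabet (wrapping around), then swap each adjacent pair of characters (1↔2, 3↔4, ...).
For "atgjipiqcscnmq", step one produces "dwjmlsltfvfqpt"; step two turns that into "wdmjsltlvfqftp".

wdmjsltlvfqftp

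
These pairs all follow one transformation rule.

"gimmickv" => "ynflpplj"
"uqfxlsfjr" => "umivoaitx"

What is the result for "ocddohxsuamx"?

In each case the input is transformed by: reverse the string, then shift every letter 3 places forward in the alphabet (wrapping around).
On "ocddohxsuamx": the first step gives "xmausxhoddco", and the second then gives "apdxvakrggfr".

apdxvakrggfr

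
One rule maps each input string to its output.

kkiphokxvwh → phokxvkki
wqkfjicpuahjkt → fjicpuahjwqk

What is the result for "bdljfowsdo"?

jfowsbdl

In each case the input is transformed by: delete the last 2 characters, then move the first 3 characters to the end (rotate left by 3).
On "bdljfowsdo": the first step gives "bdljfows", and the second then gives "jfowsbdl".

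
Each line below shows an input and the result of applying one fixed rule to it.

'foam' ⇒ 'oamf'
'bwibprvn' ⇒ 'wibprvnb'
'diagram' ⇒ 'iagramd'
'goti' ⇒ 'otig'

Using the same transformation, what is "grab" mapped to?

rabg

Rule — move the first character to the end.
Doing the same to "grab": "rabg".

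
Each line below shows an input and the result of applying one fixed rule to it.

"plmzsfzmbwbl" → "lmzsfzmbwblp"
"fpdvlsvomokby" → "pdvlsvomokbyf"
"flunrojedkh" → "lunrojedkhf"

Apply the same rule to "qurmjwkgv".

Each output is the input with this applied: move the first character to the end.
Applying that to "qurmjwkgv" gives "urmjwkgvq".

urmjwkgvq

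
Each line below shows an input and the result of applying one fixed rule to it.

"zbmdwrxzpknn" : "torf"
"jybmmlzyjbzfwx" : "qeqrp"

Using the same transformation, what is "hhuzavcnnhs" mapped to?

Looking at the pairs, the operation is to keep one character in every 3, starting at position 2 (positions 2nd, 5th, 8th, ...), then shift every letter 8 places backward in the alphabet (wrapping around).
"hhuzavcnnhs" → "zsfk".

zsfk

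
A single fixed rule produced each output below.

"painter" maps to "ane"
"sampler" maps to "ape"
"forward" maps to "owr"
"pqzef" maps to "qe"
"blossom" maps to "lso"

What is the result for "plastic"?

The pattern: keep every other character starting from the second (positions 2nd, 4th, 6th, ...).
Applying that to "plastic" gives "lsi".

lsi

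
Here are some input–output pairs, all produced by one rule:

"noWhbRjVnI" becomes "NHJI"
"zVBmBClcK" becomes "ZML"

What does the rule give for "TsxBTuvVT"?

Each output is the input with this applied: keep one character in every 3, starting at position 1 (positions 1st, 4th, 7th, ...), then convert every letter to uppercase.
Applying both steps to "TsxBTuvVT": "TBv", then "TBV".

TBV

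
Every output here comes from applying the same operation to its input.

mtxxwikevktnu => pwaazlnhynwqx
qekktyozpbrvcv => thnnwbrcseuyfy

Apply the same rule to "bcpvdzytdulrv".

The transformation: shift every letter 3 places forward in the alphabet (wrapping around).
Doing the same to "bcpvdzytdulrv": "efsygcbwgxouy".

efsygcbwgxouy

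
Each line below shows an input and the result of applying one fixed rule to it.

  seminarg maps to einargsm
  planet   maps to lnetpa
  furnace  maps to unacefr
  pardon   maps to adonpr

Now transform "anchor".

In each case the input is transformed by: move the first 2 characters to the end (rotate left by 2), then swap the first and last characters.
On "anchor" that produces "nhorac".
(Check on "furnace": → "rnacefu" → "unacefr" ✓)

nhorac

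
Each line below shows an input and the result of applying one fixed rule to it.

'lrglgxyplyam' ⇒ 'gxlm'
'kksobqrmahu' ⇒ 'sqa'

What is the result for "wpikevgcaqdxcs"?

ivax

In each case the input is transformed by: keep one character in every 3, starting at position 3 (positions 3rd, 6th, 9th, ...).
On "wpikevgcaqdxcs" that produces "ivax".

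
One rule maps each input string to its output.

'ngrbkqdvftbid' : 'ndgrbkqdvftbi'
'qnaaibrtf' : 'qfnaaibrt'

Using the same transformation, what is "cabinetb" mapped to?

cbabinet

The rule is to swap the first and last characters, then move the last character to the front.
On "cabinetb": the first step gives "babinetc", and the second then gives "cbabinet".
(Check on "qnaaibrtf": → "fnaaibrtq" → "qfnaaibrt" ✓)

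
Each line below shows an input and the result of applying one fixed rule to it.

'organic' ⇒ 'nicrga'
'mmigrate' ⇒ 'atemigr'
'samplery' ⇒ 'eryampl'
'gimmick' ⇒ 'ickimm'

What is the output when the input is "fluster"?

terlus

The rule is to delete the first character, then move the last 3 characters to the front (rotate right by 3).
So "fluster" becomes "terlus".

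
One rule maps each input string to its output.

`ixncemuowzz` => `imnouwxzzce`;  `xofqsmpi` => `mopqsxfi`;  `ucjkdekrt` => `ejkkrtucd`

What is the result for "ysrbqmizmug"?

The pattern: sort the characters into alphabetical order, then move the first 2 characters to the end (rotate left by 2).
For "ysrbqmizmug", step one produces "bgimmqrsuyz"; step two turns that into "immqrsuyzbg".
(Check on "ixncemuowzz": → "ceimnouwxzz" → "imnouwxzzce" ✓)

immqrsuyzbg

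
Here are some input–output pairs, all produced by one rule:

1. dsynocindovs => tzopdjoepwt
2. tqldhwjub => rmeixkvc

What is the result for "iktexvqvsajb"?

The pattern: delete the first character, then shift every letter 1 place forward in the alphabet (wrapping around).
"iktexvqvsajb" → "ktexvqvsajb" → "lufywrwtbkc".

lufywrwtbkc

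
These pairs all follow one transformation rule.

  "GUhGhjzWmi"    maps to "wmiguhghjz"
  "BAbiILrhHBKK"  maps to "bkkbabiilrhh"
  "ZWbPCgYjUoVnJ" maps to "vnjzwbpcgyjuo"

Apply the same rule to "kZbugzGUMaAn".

The transformation: move the last 3 characters to the front (rotate right by 3), then convert every letter to lowercase.
"kZbugzGUMaAn" → "aAnkZbugzGUM" → "aankzbugzgum".

aankzbugzgum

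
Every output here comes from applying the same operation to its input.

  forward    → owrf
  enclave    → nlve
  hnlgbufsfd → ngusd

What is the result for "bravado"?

rvdb

In each case the input is transformed by: move the first character to the end, then keep every other character starting from the first (positions 1st, 3rd, 5th, ...).
On "bravado": the first step gives "ravadob", and the second then gives "rvdb".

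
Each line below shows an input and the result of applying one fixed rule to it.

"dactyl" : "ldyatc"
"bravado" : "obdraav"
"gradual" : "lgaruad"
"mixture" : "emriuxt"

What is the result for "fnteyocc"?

Each output is the input with this applied: take characters alternately from the front and the back (1st, last, 2nd, 2nd-last, ...), then swap each adjacent pair of characters (1↔2, 3↔4, ...).
Starting from "fnteyocc": after the first operation, "fcnctoey"; after the second, "cfcnotye".

cfcnotye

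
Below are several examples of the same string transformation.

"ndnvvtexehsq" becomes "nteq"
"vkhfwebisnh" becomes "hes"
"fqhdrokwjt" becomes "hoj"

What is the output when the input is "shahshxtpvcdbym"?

ahpdm

The transformation: keep one character in every 3, starting at position 3 (positions 3rd, 6th, 9th, ...).
So "shahshxtpvcdbym" becomes "ahpdm".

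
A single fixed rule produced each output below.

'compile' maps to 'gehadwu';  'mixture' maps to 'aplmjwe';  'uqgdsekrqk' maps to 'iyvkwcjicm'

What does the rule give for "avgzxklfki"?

Each output is the input with this applied: move the first character to the end, then shift every letter 8 places backward in the alphabet (wrapping around).
Working it through for "avgzxklfki": intermediate "vgzxklfkia", final "nyrpcdxcas".

nyrpcdxcas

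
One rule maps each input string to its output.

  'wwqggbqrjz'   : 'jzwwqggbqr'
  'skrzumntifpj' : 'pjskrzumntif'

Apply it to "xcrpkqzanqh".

qhxcrpkqzan

The transformation: move the last 2 characters to the front (rotate right by 2).
On "xcrpkqzanqh" that produces "qhxcrpkqzan".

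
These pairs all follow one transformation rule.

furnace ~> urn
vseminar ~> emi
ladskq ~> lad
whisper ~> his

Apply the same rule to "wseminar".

Each output is the input with this applied: move the last 3 characters to the front (rotate right by 3), then keep only the last 3 characters.
Starting from "wseminar": after the first operation, "narwsemi"; after the second, "emi".
(Check on "furnace": → "acefurn" → "urn" ✓)

emi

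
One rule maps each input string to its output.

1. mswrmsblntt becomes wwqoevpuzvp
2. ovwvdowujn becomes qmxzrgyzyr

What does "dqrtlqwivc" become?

fylztowutg

Each output is the input with this applied: reverse the string, then shift every letter 3 places forward in the alphabet (wrapping around).
"dqrtlqwivc" → "cviwqltrqd" → "fylztowutg".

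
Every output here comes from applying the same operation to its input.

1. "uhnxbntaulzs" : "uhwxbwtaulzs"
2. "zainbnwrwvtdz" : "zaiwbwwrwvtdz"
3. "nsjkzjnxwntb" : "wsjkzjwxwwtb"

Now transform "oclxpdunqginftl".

oclxpduwqgiwftl

Rule — replace every "n" with "w".
Doing the same to "oclxpdunqginftl": "oclxpduwqgiwftl".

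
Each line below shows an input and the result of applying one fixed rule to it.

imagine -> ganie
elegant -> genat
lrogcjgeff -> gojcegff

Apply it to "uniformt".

Looking at the pairs, the operation is to swap each adjacent pair of characters (1↔2, 3↔4, ...), then delete the first 2 characters.
On "uniformt": the first step gives "nufirotm", and the second then gives "firotm".

firotm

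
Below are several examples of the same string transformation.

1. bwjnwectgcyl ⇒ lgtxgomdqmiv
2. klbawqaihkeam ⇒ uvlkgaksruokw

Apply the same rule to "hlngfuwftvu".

rvxqpegpdfe

What's happening: shift every letter 10 places forward in the alphabet (wrapping around).
"hlngfuwftvu" → "rvxqpegpdfe".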